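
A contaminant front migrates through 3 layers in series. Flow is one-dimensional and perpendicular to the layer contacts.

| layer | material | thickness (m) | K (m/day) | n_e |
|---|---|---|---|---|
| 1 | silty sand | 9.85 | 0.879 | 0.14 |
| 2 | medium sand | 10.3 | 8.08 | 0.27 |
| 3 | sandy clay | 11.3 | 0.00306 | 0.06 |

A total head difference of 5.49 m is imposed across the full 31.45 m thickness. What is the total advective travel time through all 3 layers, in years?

With flow normal to the layers, continuity requires the same specific discharge q through every layer.
Σ(b_i/K_i) = 9.85/0.879 + 10.3/8.08 + 11.3/0.00306 = 3705 d.
q = Δh / Σ(b_i/K_i) = 5.49 / 3705 = 0.001482 m/day.
In each layer the seepage velocity is v_i = q/n_i, so the layer transit time is t_i = b_i·n_i / q:
  layer 1 (silty sand): t_1 = 9.85 × 0.14 / 0.001482 = 930.7 d
  layer 2 (medium sand): t_2 = 10.3 × 0.27 / 0.001482 = 1877 d
  layer 3 (sandy clay): t_3 = 11.3 × 0.06 / 0.001482 = 457.6 d
Total t = Σ t_i = 3265 days = 8.940 years.

8.94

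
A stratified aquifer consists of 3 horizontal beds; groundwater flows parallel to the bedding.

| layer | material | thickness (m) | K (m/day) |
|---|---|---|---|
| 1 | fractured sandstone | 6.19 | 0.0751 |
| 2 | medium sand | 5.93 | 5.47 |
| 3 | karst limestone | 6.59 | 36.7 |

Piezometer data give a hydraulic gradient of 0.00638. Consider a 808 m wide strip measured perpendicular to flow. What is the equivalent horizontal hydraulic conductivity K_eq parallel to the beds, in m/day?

Flow is parallel to layering, so each bed carries its own Darcy discharge and the transmissivities add.
Σ(K_i·b_i) = 0.0751×6.19 + 5.47×5.93 + 36.7×6.59 = 274.8 m²/day.
Total thickness b = 18.71 m, so K_eq = Σ(K_i·b_i)/b = 14.68 m/day.

14.7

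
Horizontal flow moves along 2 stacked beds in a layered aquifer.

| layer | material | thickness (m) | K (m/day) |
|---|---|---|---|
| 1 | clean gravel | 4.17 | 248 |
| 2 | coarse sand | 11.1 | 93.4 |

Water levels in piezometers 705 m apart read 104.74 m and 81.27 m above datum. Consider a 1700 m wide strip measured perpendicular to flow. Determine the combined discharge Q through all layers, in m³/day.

Flow is parallel to layering, so each bed carries its own Darcy discharge and the transmissivities add.
Σ(K_i·b_i) = 248×4.17 + 93.4×11.1 = 2071 m²/day.
Hydraulic gradient i = (104.74 − 81.27) / 705 = 23.47 / 705 = 0.03329.
Q = Σ(K_i·b_i) · W · i = 2071 × 1700 × 0.03329 = 1.172e+05 m³/day.

117000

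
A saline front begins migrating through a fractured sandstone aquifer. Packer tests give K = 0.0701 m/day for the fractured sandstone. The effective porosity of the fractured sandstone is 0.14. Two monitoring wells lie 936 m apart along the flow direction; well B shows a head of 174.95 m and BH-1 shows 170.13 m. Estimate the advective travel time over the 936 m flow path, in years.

Hydraulic gradient i = (174.95 − 170.13) / 936 = 4.82 / 936 = 0.005150.
Darcy flux q = K · i = 0.07010 × 0.005150 = 0.0003610 m/day.
Seepage velocity v = q / n_e = 0.0003610 / 0.14 = 0.002578 m/day.
Travel time t = L / v = 936 / 0.002578 = 3.630e+05 days = 993.9 years.

994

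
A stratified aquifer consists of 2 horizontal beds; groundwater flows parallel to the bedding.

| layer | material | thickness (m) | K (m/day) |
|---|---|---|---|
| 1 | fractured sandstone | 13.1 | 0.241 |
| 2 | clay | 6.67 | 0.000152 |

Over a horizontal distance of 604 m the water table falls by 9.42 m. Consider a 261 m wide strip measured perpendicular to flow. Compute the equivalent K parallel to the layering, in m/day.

Flow is parallel to layering, so each bed carries its own Darcy discharge and the transmissivities add.
Σ(K_i·b_i) = 0.241×13.1 + 0.000152×6.67 = 3.158 m²/day.
Total thickness b = 19.77 m, so K_eq = Σ(K_i·b_i)/b = 0.1597 m/day.

0.160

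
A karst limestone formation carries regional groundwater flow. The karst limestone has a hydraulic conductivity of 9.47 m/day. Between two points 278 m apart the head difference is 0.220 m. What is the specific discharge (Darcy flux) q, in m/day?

Hydraulic gradient i = Δh / L = 0.220 / 278 = 0.0007914.
Specific discharge q = K · i = 9.470 × 0.0007914 = 0.007494 m/day.

0.00749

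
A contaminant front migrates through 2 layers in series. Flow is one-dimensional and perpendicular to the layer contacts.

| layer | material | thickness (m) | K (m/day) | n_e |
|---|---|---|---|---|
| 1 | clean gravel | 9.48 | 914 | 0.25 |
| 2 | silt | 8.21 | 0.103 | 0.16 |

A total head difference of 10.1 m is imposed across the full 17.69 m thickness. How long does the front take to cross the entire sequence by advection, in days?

29.1

With flow normal to the layers, continuity requires the same specific discharge q through every layer.
Σ(b_i/K_i) = 9.48/914 + 8.21/0.103 = 79.72 d.
q = Δh / Σ(b_i/K_i) = 10.1 / 79.72 = 0.1267 m/day.
In each layer the seepage velocity is v_i = q/n_i, so the layer transit time is t_i = b_i·n_i / q:
  layer 1 (clean gravel): t_1 = 9.48 × 0.25 / 0.1267 = 18.71 d
  layer 2 (silt): t_2 = 8.21 × 0.16 / 0.1267 = 10.37 d
Total t = Σ t_i = 29.07 days.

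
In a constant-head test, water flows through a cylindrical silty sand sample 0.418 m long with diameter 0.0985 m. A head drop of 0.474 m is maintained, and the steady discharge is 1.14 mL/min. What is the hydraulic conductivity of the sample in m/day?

Cross-sectional area A = π·(d/2)² = π × (0.0985/2)² = 0.007620 m².
Convert discharge: 1.14 mL/min = 1.900e-08 m³/s.
Darcy's law rearranged: K = Q·L / (A·Δh) = 1.900e-08 × 0.418 / (0.007620 × 0.474) = 2.199e-06 m/s = 0.1900 m/day.

0.190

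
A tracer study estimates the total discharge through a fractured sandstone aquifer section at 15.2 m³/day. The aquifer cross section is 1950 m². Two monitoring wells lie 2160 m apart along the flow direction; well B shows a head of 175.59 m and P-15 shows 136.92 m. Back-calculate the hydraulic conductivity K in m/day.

Hydraulic gradient i = (175.59 − 136.92) / 2160 = 38.67 / 2160 = 0.01790.
From Q = K·A·i, K = Q / (A·i) = 15.2 / (1950 × 0.01790) = 0.4354 m/day.

0.435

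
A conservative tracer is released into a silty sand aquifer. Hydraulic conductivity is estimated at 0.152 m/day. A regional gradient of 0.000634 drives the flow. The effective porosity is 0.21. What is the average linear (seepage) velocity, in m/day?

0.000459

Hydraulic gradient i = 0.000634.
Darcy flux q = K · i = 0.1520 × 0.0006340 = 9.637e-05 m/day.
Seepage velocity v = q / n_e = 9.637e-05 / 0.21 = 0.0004589 m/day.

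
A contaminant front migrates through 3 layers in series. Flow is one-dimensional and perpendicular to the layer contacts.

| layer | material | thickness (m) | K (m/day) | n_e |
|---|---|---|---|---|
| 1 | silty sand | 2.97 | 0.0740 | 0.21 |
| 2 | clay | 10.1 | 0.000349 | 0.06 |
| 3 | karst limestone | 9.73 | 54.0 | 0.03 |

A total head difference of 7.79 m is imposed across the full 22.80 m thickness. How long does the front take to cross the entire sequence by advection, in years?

With flow normal to the layers, continuity requires the same specific discharge q through every layer.
Σ(b_i/K_i) = 2.97/0.0740 + 10.1/0.000349 + 9.73/54.0 = 28980 d.
q = Δh / Σ(b_i/K_i) = 7.79 / 28980 = 0.0002688 m/day.
In each layer the seepage velocity is v_i = q/n_i, so the layer transit time is t_i = b_i·n_i / q:
  layer 1 (silty sand): t_1 = 2.97 × 0.21 / 0.0002688 = 2320 d
  layer 2 (clay): t_2 = 10.1 × 0.06 / 0.0002688 = 2254 d
  layer 3 (karst limestone): t_3 = 9.73 × 0.03 / 0.0002688 = 1086 d
Total t = Σ t_i = 5661 days = 15.50 years.

15.5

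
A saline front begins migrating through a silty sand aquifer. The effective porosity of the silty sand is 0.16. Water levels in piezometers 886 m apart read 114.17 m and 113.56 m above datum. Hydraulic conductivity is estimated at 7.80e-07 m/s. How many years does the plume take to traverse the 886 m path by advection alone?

8360

Convert K: 7.80e-07 m/s × 86400 = 0.06739 m/day.
Hydraulic gradient i = (114.17 − 113.56) / 886 = 0.61 / 886 = 0.0006885.
Darcy flux q = K · i = 0.06739 × 0.0006885 = 4.640e-05 m/day.
Seepage velocity v = q / n_e = 4.640e-05 / 0.16 = 0.0002900 m/day.
Travel time t = L / v = 886 / 0.0002900 = 3.055e+06 days = 8365 years.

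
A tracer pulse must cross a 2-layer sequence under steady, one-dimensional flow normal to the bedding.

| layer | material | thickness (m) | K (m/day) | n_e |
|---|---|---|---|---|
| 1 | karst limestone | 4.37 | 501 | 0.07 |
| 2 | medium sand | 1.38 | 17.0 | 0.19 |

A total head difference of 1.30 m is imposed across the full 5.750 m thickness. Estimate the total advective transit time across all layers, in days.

0.0393

With flow normal to the layers, continuity requires the same specific discharge q through every layer.
Σ(b_i/K_i) = 4.37/501 + 1.38/17.0 = 0.08990 d.
q = Δh / Σ(b_i/K_i) = 1.30 / 0.08990 = 14.46 m/day.
In each layer the seepage velocity is v_i = q/n_i, so the layer transit time is t_i = b_i·n_i / q:
  layer 1 (karst limestone): t_1 = 4.37 × 0.07 / 14.46 = 0.02115 d
  layer 2 (medium sand): t_2 = 1.38 × 0.19 / 14.46 = 0.01813 d
Total t = Σ t_i = 0.03929 days.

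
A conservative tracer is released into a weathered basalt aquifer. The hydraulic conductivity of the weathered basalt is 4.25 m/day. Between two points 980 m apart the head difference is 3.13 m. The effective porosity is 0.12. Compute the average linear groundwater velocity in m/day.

0.113

Hydraulic gradient i = Δh / L = 3.13 / 980 = 0.003194.
Darcy flux q = K · i = 4.250 × 0.003194 = 0.01357 m/day.
Seepage velocity v = q / n_e = 0.01357 / 0.12 = 0.1131 m/day.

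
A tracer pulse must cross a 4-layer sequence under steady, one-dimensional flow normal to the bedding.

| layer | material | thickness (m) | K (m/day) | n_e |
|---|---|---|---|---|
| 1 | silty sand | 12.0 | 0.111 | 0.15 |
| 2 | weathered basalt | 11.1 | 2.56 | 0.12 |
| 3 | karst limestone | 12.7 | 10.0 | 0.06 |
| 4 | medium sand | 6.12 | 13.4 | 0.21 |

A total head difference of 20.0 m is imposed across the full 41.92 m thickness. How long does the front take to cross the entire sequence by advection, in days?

With flow normal to the layers, continuity requires the same specific discharge q through every layer.
Σ(b_i/K_i) = 12.0/0.111 + 11.1/2.56 + 12.7/10.0 + 6.12/13.4 = 114.2 d.
q = Δh / Σ(b_i/K_i) = 20.0 / 114.2 = 0.1752 m/day.
In each layer the seepage velocity is v_i = q/n_i, so the layer transit time is t_i = b_i·n_i / q:
  layer 1 (silty sand): t_1 = 12.0 × 0.15 / 0.1752 = 10.28 d
  layer 2 (weathered basalt): t_2 = 11.1 × 0.12 / 0.1752 = 7.604 d
  layer 3 (karst limestone): t_3 = 12.7 × 0.06 / 0.1752 = 4.350 d
  layer 4 (medium sand): t_4 = 6.12 × 0.21 / 0.1752 = 7.337 d
Total t = Σ t_i = 29.57 days.

29.6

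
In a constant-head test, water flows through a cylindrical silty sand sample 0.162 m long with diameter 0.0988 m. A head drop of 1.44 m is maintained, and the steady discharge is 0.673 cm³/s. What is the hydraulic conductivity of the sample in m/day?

0.853

Cross-sectional area A = π·(d/2)² = π × (0.0988/2)² = 0.007667 m².
Convert discharge: 0.673 cm³/s = 6.730e-07 m³/s.
Darcy's law rearranged: K = Q·L / (A·Δh) = 6.730e-07 × 0.162 / (0.007667 × 1.44) = 9.876e-06 m/s = 0.8533 m/day.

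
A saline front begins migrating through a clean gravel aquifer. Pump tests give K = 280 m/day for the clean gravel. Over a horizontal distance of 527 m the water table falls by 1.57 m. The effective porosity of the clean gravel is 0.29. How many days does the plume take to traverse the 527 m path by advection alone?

Hydraulic gradient i = Δh / L = 1.57 / 527 = 0.002979.
Darcy flux q = K · i = 280.0 × 0.002979 = 0.8342 m/day.
Seepage velocity v = q / n_e = 0.8342 / 0.29 = 2.876 m/day.
Travel time t = L / v = 527 / 2.876 = 183.2 days.

183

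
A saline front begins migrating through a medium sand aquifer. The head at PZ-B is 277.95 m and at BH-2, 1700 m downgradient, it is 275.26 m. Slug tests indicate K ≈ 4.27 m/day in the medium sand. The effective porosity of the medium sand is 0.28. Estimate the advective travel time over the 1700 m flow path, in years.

193

Hydraulic gradient i = (277.95 − 275.26) / 1700 = 2.69 / 1700 = 0.001582.
Darcy flux q = K · i = 4.270 × 0.001582 = 0.006757 m/day.
Seepage velocity v = q / n_e = 0.006757 / 0.28 = 0.02413 m/day.
Travel time t = L / v = 1700 / 0.02413 = 70449 days = 192.9 years.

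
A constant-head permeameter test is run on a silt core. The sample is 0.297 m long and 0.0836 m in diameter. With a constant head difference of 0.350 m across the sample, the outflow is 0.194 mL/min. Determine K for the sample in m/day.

0.0432

Cross-sectional area A = π·(d/2)² = π × (0.0836/2)² = 0.005489 m².
Convert discharge: 0.194 mL/min = 3.233e-09 m³/s.
Darcy's law rearranged: K = Q·L / (A·Δh) = 3.233e-09 × 0.297 / (0.005489 × 0.350) = 4.998e-07 m/s = 0.04319 m/day.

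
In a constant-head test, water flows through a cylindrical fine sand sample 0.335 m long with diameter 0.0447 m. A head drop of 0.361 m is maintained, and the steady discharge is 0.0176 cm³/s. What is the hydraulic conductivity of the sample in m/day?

Cross-sectional area A = π·(d/2)² = π × (0.0447/2)² = 0.001569 m².
Convert discharge: 0.0176 cm³/s = 1.760e-08 m³/s.
Darcy's law rearranged: K = Q·L / (A·Δh) = 1.760e-08 × 0.335 / (0.001569 × 0.361) = 1.041e-05 m/s = 0.8992 m/day.

0.899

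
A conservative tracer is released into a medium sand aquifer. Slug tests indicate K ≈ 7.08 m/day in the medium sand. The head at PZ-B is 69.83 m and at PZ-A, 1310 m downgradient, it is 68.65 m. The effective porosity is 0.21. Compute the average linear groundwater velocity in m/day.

0.0304

Hydraulic gradient i = (69.83 − 68.65) / 1310 = 1.18 / 1310 = 0.0009008.
Darcy flux q = K · i = 7.080 × 0.0009008 = 0.006377 m/day.
Seepage velocity v = q / n_e = 0.006377 / 0.21 = 0.03037 m/day.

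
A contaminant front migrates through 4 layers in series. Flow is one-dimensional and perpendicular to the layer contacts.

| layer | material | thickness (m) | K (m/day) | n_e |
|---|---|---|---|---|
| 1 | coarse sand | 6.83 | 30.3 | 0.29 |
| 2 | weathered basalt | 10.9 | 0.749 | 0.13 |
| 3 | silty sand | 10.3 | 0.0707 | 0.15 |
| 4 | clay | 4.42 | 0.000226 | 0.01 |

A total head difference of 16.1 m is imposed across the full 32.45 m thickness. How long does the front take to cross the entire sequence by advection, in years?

With flow normal to the layers, continuity requires the same specific discharge q through every layer.
Σ(b_i/K_i) = 6.83/30.3 + 10.9/0.749 + 10.3/0.0707 + 4.42/0.000226 = 19718 d.
q = Δh / Σ(b_i/K_i) = 16.1 / 19718 = 0.0008165 m/day.
In each layer the seepage velocity is v_i = q/n_i, so the layer transit time is t_i = b_i·n_i / q:
  layer 1 (coarse sand): t_1 = 6.83 × 0.29 / 0.0008165 = 2426 d
  layer 2 (weathered basalt): t_2 = 10.9 × 0.13 / 0.0008165 = 1735 d
  layer 3 (silty sand): t_3 = 10.3 × 0.15 / 0.0008165 = 1892 d
  layer 4 (clay): t_4 = 4.42 × 0.01 / 0.0008165 = 54.13 d
Total t = Σ t_i = 6108 days = 16.72 years.

16.7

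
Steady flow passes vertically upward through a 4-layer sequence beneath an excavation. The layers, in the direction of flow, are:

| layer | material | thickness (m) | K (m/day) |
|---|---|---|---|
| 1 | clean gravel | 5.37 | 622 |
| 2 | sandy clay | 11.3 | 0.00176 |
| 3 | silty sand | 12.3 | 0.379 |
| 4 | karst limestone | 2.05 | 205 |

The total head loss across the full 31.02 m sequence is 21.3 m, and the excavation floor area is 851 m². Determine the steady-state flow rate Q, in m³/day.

Flow is perpendicular to layering, so the layers act in series and the equivalent K is the thickness-weighted harmonic mean.
Total thickness L = 5.37 + 11.3 + 12.3 + 2.05 = 31.02 m.
Σ(b_i/K_i) = 5.37/622 + 11.3/0.00176 + 12.3/0.379 + 2.05/205 = 6453 d.
K_eq = L / Σ(b_i/K_i) = 31.02 / 6453 = 0.004807 m/day.
Q = K_eq · A · (Δh/L) = 0.004807 × 851 × (21.3/31.02) = 2.809 m³/day.

2.81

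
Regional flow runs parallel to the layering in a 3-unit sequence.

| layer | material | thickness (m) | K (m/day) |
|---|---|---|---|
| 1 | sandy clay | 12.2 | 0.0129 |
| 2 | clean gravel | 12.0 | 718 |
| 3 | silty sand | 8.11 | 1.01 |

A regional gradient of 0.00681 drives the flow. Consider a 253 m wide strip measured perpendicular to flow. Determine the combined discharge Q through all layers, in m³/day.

Flow is parallel to layering, so each bed carries its own Darcy discharge and the transmissivities add.
Σ(K_i·b_i) = 0.0129×12.2 + 718×12.0 + 1.01×8.11 = 8624 m²/day.
Hydraulic gradient i = 0.00681.
Q = Σ(K_i·b_i) · W · i = 8624 × 253 × 0.006810 = 14859 m³/day.

14900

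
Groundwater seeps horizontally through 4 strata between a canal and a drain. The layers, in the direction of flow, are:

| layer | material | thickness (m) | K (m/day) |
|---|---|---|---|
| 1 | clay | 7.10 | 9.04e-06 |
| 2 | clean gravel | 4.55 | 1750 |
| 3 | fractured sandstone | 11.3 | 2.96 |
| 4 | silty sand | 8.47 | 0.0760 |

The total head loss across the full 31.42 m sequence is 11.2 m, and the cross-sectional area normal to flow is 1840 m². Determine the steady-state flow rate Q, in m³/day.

Flow is perpendicular to layering, so the layers act in series and the equivalent K is the thickness-weighted harmonic mean.
Total thickness L = 7.10 + 4.55 + 11.3 + 8.47 = 31.42 m.
Σ(b_i/K_i) = 7.10/9.04e-06 + 4.55/1750 + 11.3/2.96 + 8.47/0.0760 = 7.855e+05 d.
K_eq = L / Σ(b_i/K_i) = 31.42 / 7.855e+05 = 4.000e-05 m/day.
Q = K_eq · A · (Δh/L) = 4.000e-05 × 1840 × (11.2/31.42) = 0.02624 m³/day.

0.0262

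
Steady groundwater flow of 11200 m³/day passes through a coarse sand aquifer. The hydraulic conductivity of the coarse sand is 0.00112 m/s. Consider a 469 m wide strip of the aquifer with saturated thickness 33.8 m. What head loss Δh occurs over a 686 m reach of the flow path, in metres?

5.01

Convert K: 0.00112 m/s × 86400 = 96.77 m/day.
Cross-sectional area A = 469 × 33.8 = 15852 m².
From Q = K·A·i, i = Q / (K·A) = 11200 / (96.77 × 15852) = 0.007301.
Head loss Δh = i · L = 0.007301 × 686 = 5.009 m.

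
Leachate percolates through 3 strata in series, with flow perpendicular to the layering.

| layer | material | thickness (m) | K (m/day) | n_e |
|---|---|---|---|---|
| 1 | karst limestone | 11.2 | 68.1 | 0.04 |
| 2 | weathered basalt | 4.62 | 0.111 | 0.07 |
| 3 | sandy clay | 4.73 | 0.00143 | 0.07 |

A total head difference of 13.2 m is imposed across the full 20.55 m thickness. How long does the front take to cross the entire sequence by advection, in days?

With flow normal to the layers, continuity requires the same specific discharge q through every layer.
Σ(b_i/K_i) = 11.2/68.1 + 4.62/0.111 + 4.73/0.00143 = 3349 d.
q = Δh / Σ(b_i/K_i) = 13.2 / 3349 = 0.003941 m/day.
In each layer the seepage velocity is v_i = q/n_i, so the layer transit time is t_i = b_i·n_i / q:
  layer 1 (karst limestone): t_1 = 11.2 × 0.04 / 0.003941 = 113.7 d
  layer 2 (weathered basalt): t_2 = 4.62 × 0.07 / 0.003941 = 82.06 d
  layer 3 (sandy clay): t_3 = 4.73 × 0.07 / 0.003941 = 84.02 d
Total t = Σ t_i = 279.8 days.

280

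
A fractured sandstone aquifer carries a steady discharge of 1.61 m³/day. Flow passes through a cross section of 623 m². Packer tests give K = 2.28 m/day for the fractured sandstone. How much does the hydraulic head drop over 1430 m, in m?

From Q = K·A·i, i = Q / (K·A) = 1.61 / (2.280 × 623.0) = 0.001133.
Head loss Δh = i · L = 0.001133 × 1430 = 1.621 m.

1.62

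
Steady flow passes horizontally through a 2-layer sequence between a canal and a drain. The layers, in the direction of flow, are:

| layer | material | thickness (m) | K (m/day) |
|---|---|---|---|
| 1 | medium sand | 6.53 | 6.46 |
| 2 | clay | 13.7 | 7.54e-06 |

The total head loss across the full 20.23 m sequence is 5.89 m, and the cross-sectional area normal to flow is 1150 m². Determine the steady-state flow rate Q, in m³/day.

Flow is perpendicular to layering, so the layers act in series and the equivalent K is the thickness-weighted harmonic mean.
Total thickness L = 6.53 + 13.7 = 20.23 m.
Σ(b_i/K_i) = 6.53/6.46 + 13.7/7.54e-06 = 1.817e+06 d.
K_eq = L / Σ(b_i/K_i) = 20.23 / 1.817e+06 = 1.113e-05 m/day.
Q = K_eq · A · (Δh/L) = 1.113e-05 × 1150 × (5.89/20.23) = 0.003728 m³/day.

0.00373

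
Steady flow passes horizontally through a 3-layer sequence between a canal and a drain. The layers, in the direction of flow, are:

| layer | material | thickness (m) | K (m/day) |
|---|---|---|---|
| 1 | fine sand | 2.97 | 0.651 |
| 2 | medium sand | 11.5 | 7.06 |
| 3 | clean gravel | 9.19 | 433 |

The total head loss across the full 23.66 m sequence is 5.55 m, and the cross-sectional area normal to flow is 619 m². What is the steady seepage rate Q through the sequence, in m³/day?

553

Flow is perpendicular to layering, so the layers act in series and the equivalent K is the thickness-weighted harmonic mean.
Total thickness L = 2.97 + 11.5 + 9.19 = 23.66 m.
Σ(b_i/K_i) = 2.97/0.651 + 11.5/7.06 + 9.19/433 = 6.212 d.
K_eq = L / Σ(b_i/K_i) = 23.66 / 6.212 = 3.809 m/day.
Q = K_eq · A · (Δh/L) = 3.809 × 619 × (5.55/23.66) = 553.0 m³/day.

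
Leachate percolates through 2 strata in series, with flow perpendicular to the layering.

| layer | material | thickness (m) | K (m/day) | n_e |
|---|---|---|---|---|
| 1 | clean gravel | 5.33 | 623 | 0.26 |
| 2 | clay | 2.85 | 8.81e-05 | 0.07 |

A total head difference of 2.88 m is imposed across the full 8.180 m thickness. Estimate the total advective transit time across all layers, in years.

With flow normal to the layers, continuity requires the same specific discharge q through every layer.
Σ(b_i/K_i) = 5.33/623 + 2.85/8.81e-05 = 32350 d.
q = Δh / Σ(b_i/K_i) = 2.88 / 32350 = 8.903e-05 m/day.
In each layer the seepage velocity is v_i = q/n_i, so the layer transit time is t_i = b_i·n_i / q:
  layer 1 (clean gravel): t_1 = 5.33 × 0.26 / 8.903e-05 = 15566 d
  layer 2 (clay): t_2 = 2.85 × 0.07 / 8.903e-05 = 2241 d
Total t = Σ t_i = 17807 days = 48.75 years.

48.8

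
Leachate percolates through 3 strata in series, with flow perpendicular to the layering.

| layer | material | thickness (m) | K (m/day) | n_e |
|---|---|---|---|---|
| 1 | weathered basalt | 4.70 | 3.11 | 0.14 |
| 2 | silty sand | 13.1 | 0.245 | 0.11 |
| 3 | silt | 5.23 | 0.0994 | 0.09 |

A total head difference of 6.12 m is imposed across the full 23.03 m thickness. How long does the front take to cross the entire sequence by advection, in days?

With flow normal to the layers, continuity requires the same specific discharge q through every layer.
Σ(b_i/K_i) = 4.70/3.11 + 13.1/0.245 + 5.23/0.0994 = 107.6 d.
q = Δh / Σ(b_i/K_i) = 6.12 / 107.6 = 0.05688 m/day.
In each layer the seepage velocity is v_i = q/n_i, so the layer transit time is t_i = b_i·n_i / q:
  layer 1 (weathered basalt): t_1 = 4.70 × 0.14 / 0.05688 = 11.57 d
  layer 2 (silty sand): t_2 = 13.1 × 0.11 / 0.05688 = 25.33 d
  layer 3 (silt): t_3 = 5.23 × 0.09 / 0.05688 = 8.275 d
Total t = Σ t_i = 45.18 days.

45.2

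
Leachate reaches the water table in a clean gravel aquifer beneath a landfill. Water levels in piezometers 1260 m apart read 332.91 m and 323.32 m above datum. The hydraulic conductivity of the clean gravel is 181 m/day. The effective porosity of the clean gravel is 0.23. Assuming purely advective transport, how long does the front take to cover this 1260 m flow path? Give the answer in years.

Hydraulic gradient i = (332.91 − 323.32) / 1260 = 9.59 / 1260 = 0.007611.
Darcy flux q = K · i = 181.0 × 0.007611 = 1.378 m/day.
Seepage velocity v = q / n_e = 1.378 / 0.23 = 5.990 m/day.
Travel time t = L / v = 1260 / 5.990 = 210.4 days = 0.5759 years.

0.576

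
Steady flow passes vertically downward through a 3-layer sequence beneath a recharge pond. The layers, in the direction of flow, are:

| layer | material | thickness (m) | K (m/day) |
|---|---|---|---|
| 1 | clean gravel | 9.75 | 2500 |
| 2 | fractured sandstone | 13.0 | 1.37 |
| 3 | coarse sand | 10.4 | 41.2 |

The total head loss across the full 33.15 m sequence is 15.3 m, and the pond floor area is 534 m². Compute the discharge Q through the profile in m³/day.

838

Flow is perpendicular to layering, so the layers act in series and the equivalent K is the thickness-weighted harmonic mean.
Total thickness L = 9.75 + 13.0 + 10.4 = 33.15 m.
Σ(b_i/K_i) = 9.75/2500 + 13.0/1.37 + 10.4/41.2 = 9.745 d.
K_eq = L / Σ(b_i/K_i) = 33.15 / 9.745 = 3.402 m/day.
Q = K_eq · A · (Δh/L) = 3.402 × 534 × (15.3/33.15) = 838.4 m³/day.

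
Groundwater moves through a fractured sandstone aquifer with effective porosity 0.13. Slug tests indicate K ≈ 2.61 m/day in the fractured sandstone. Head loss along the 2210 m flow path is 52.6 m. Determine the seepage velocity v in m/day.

0.478

Hydraulic gradient i = Δh / L = 52.6 / 2210 = 0.02380.
Darcy flux q = K · i = 2.610 × 0.02380 = 0.06212 m/day.
Seepage velocity v = q / n_e = 0.06212 / 0.13 = 0.4778 m/day.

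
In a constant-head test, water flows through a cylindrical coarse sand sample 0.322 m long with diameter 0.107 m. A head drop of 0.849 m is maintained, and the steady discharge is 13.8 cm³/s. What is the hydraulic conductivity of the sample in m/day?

Cross-sectional area A = π·(d/2)² = π × (0.107/2)² = 0.008992 m².
Convert discharge: 13.8 cm³/s = 1.380e-05 m³/s.
Darcy's law rearranged: K = Q·L / (A·Δh) = 1.380e-05 × 0.322 / (0.008992 × 0.849) = 0.0005821 m/s = 50.29 m/day.

50.3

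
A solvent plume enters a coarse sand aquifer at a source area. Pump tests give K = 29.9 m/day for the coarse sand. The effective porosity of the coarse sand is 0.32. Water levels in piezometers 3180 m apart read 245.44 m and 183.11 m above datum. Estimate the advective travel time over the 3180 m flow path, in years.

Hydraulic gradient i = (245.44 − 183.11) / 3180 = 62.33 / 3180 = 0.01960.
Darcy flux q = K · i = 29.90 × 0.01960 = 0.5861 m/day.
Seepage velocity v = q / n_e = 0.5861 / 0.32 = 1.831 m/day.
Travel time t = L / v = 3180 / 1.831 = 1736 days = 4.754 years.

4.75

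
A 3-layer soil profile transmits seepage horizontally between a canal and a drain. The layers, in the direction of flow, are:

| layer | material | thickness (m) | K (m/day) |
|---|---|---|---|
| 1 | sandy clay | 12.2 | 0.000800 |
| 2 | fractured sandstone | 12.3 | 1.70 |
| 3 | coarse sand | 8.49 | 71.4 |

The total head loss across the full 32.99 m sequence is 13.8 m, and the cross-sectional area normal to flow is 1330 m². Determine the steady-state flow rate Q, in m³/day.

Flow is perpendicular to layering, so the layers act in series and the equivalent K is the thickness-weighted harmonic mean.
Total thickness L = 12.2 + 12.3 + 8.49 = 32.99 m.
Σ(b_i/K_i) = 12.2/0.000800 + 12.3/1.70 + 8.49/71.4 = 15257 d.
K_eq = L / Σ(b_i/K_i) = 32.99 / 15257 = 0.002162 m/day.
Q = K_eq · A · (Δh/L) = 0.002162 × 1330 × (13.8/32.99) = 1.203 m³/day.

1.20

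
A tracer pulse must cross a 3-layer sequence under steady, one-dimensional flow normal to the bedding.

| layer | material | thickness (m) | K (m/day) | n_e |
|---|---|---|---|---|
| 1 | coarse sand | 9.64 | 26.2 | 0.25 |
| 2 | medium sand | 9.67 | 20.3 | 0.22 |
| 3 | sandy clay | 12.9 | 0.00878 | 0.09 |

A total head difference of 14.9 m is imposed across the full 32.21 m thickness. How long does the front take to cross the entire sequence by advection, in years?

With flow normal to the layers, continuity requires the same specific discharge q through every layer.
Σ(b_i/K_i) = 9.64/26.2 + 9.67/20.3 + 12.9/0.00878 = 1470 d.
q = Δh / Σ(b_i/K_i) = 14.9 / 1470 = 0.01014 m/day.
In each layer the seepage velocity is v_i = q/n_i, so the layer transit time is t_i = b_i·n_i / q:
  layer 1 (coarse sand): t_1 = 9.64 × 0.25 / 0.01014 = 237.8 d
  layer 2 (medium sand): t_2 = 9.67 × 0.22 / 0.01014 = 209.9 d
  layer 3 (sandy clay): t_3 = 12.9 × 0.09 / 0.01014 = 114.5 d
Total t = Σ t_i = 562.2 days = 1.539 years.

1.54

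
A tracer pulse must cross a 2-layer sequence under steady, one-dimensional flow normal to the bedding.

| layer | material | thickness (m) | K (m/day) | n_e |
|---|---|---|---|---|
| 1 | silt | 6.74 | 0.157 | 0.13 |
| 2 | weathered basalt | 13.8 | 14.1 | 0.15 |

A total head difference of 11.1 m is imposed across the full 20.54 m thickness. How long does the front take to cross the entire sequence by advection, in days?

With flow normal to the layers, continuity requires the same specific discharge q through every layer.
Σ(b_i/K_i) = 6.74/0.157 + 13.8/14.1 = 43.91 d.
q = Δh / Σ(b_i/K_i) = 11.1 / 43.91 = 0.2528 m/day.
In each layer the seepage velocity is v_i = q/n_i, so the layer transit time is t_i = b_i·n_i / q:
  layer 1 (silt): t_1 = 6.74 × 0.13 / 0.2528 = 3.466 d
  layer 2 (weathered basalt): t_2 = 13.8 × 0.15 / 0.2528 = 8.188 d
Total t = Σ t_i = 11.65 days.

11.7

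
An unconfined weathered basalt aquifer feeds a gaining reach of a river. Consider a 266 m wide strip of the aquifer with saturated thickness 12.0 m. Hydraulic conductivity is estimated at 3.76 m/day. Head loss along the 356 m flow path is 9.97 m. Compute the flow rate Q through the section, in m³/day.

Cross-sectional area A = 266 × 12.0 = 3192 m².
Hydraulic gradient i = Δh / L = 9.97 / 356 = 0.02801.
Darcy's law: Q = K · A · i = 3.760 × 3192 × 0.02801 = 336.1 m³/day.

336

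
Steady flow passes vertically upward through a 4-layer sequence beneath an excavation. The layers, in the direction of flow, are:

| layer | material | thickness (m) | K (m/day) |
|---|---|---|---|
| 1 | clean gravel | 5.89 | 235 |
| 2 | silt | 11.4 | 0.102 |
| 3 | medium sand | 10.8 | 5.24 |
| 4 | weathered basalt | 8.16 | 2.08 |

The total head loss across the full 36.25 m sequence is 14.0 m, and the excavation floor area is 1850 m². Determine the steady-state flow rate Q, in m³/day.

Flow is perpendicular to layering, so the layers act in series and the equivalent K is the thickness-weighted harmonic mean.
Total thickness L = 5.89 + 11.4 + 10.8 + 8.16 = 36.25 m.
Σ(b_i/K_i) = 5.89/235 + 11.4/0.102 + 10.8/5.24 + 8.16/2.08 = 117.8 d.
K_eq = L / Σ(b_i/K_i) = 36.25 / 117.8 = 0.3078 m/day.
Q = K_eq · A · (Δh/L) = 0.3078 × 1850 × (14.0/36.25) = 219.9 m³/day.

220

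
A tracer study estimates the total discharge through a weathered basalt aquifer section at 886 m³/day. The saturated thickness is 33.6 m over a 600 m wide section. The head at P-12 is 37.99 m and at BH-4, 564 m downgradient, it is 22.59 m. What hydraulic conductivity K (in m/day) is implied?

Cross-sectional area A = 600 × 33.6 = 20160 m².
Hydraulic gradient i = (37.99 − 22.59) / 564 = 15.4 / 564 = 0.02730.
From Q = K·A·i, K = Q / (A·i) = 886 / (20160 × 0.02730) = 1.610 m/day.

1.61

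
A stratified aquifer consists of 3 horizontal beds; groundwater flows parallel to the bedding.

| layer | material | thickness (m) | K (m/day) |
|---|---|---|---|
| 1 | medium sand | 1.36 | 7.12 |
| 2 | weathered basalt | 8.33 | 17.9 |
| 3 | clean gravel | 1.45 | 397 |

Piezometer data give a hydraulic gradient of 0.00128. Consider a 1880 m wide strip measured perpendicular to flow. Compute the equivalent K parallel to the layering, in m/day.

65.9

Flow is parallel to layering, so each bed carries its own Darcy discharge and the transmissivities add.
Σ(K_i·b_i) = 7.12×1.36 + 17.9×8.33 + 397×1.45 = 734.4 m²/day.
Total thickness b = 11.14 m, so K_eq = Σ(K_i·b_i)/b = 65.93 m/day.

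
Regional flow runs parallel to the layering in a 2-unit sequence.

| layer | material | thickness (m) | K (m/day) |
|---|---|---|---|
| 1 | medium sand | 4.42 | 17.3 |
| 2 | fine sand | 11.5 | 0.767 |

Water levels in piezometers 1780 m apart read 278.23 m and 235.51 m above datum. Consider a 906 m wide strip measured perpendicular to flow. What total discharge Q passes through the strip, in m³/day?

1850

Flow is parallel to layering, so each bed carries its own Darcy discharge and the transmissivities add.
Σ(K_i·b_i) = 17.3×4.42 + 0.767×11.5 = 85.29 m²/day.
Hydraulic gradient i = (278.23 − 235.51) / 1780 = 42.72 / 1780 = 0.02400.
Q = Σ(K_i·b_i) · W · i = 85.29 × 906 × 0.02400 = 1854 m³/day.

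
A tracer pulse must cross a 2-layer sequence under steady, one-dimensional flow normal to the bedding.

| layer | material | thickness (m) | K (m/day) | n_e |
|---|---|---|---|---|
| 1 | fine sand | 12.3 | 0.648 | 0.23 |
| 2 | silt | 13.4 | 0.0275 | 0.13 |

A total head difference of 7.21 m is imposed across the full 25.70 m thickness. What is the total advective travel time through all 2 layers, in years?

With flow normal to the layers, continuity requires the same specific discharge q through every layer.
Σ(b_i/K_i) = 12.3/0.648 + 13.4/0.0275 = 506.3 d.
q = Δh / Σ(b_i/K_i) = 7.21 / 506.3 = 0.01424 m/day.
In each layer the seepage velocity is v_i = q/n_i, so the layer transit time is t_i = b_i·n_i / q:
  layer 1 (fine sand): t_1 = 12.3 × 0.23 / 0.01424 = 198.6 d
  layer 2 (silt): t_2 = 13.4 × 0.13 / 0.01424 = 122.3 d
Total t = Σ t_i = 321.0 days = 0.8787 years.

0.879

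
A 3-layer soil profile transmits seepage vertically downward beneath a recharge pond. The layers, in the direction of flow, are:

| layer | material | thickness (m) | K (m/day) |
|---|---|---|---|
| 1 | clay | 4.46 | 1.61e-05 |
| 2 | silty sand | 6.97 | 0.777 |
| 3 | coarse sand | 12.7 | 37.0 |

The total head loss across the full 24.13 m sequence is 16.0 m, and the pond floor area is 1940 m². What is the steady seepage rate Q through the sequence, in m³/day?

0.112

Flow is perpendicular to layering, so the layers act in series and the equivalent K is the thickness-weighted harmonic mean.
Total thickness L = 4.46 + 6.97 + 12.7 = 24.13 m.
Σ(b_i/K_i) = 4.46/1.61e-05 + 6.97/0.777 + 12.7/37.0 = 2.770e+05 d.
K_eq = L / Σ(b_i/K_i) = 24.13 / 2.770e+05 = 8.710e-05 m/day.
Q = K_eq · A · (Δh/L) = 8.710e-05 × 1940 × (16.0/24.13) = 0.1120 m³/day.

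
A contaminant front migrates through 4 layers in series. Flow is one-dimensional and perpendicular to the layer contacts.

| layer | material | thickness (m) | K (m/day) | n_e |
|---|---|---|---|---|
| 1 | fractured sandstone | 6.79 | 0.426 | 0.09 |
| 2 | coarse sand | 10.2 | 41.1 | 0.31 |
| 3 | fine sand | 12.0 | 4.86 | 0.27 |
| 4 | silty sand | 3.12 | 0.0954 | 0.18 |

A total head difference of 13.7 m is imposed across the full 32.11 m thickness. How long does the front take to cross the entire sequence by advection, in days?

With flow normal to the layers, continuity requires the same specific discharge q through every layer.
Σ(b_i/K_i) = 6.79/0.426 + 10.2/41.1 + 12.0/4.86 + 3.12/0.0954 = 51.36 d.
q = Δh / Σ(b_i/K_i) = 13.7 / 51.36 = 0.2667 m/day.
In each layer the seepage velocity is v_i = q/n_i, so the layer transit time is t_i = b_i·n_i / q:
  layer 1 (fractured sandstone): t_1 = 6.79 × 0.09 / 0.2667 = 2.291 d
  layer 2 (coarse sand): t_2 = 10.2 × 0.31 / 0.2667 = 11.85 d
  layer 3 (fine sand): t_3 = 12.0 × 0.27 / 0.2667 = 12.15 d
  layer 4 (silty sand): t_4 = 3.12 × 0.18 / 0.2667 = 2.105 d
Total t = Σ t_i = 28.40 days.

28.4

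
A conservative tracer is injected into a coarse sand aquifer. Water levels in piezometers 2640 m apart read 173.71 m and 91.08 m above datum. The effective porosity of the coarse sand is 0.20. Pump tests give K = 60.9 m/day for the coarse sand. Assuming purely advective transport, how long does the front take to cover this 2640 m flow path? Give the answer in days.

Hydraulic gradient i = (173.71 − 91.08) / 2640 = 82.63 / 2640 = 0.03130.
Darcy flux q = K · i = 60.90 × 0.03130 = 1.906 m/day.
Seepage velocity v = q / n_e = 1.906 / 0.20 = 9.531 m/day.
Travel time t = L / v = 2640 / 9.531 = 277.0 days.

277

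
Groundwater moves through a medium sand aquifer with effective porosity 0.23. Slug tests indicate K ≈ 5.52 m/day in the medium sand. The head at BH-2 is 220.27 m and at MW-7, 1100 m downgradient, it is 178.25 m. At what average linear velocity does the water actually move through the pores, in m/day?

0.917

Hydraulic gradient i = (220.27 − 178.25) / 1100 = 42.02 / 1100 = 0.03820.
Darcy flux q = K · i = 5.520 × 0.03820 = 0.2109 m/day.
Seepage velocity v = q / n_e = 0.2109 / 0.23 = 0.9168 m/day.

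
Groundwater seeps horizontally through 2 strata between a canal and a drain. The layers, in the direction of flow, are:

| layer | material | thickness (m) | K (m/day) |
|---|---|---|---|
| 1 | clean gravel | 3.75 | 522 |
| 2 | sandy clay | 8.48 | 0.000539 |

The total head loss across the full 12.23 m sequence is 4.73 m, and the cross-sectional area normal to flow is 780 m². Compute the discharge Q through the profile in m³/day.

Flow is perpendicular to layering, so the layers act in series and the equivalent K is the thickness-weighted harmonic mean.
Total thickness L = 3.75 + 8.48 = 12.23 m.
Σ(b_i/K_i) = 3.75/522 + 8.48/0.000539 = 15733 d.
K_eq = L / Σ(b_i/K_i) = 12.23 / 15733 = 0.0007774 m/day.
Q = K_eq · A · (Δh/L) = 0.0007774 × 780 × (4.73/12.23) = 0.2345 m³/day.

0.235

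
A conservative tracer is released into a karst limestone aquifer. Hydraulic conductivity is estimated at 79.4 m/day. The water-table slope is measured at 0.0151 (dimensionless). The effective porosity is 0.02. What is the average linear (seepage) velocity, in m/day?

59.9

Hydraulic gradient i = 0.0151.
Darcy flux q = K · i = 79.40 × 0.01510 = 1.199 m/day.
Seepage velocity v = q / n_e = 1.199 / 0.02 = 59.95 m/day.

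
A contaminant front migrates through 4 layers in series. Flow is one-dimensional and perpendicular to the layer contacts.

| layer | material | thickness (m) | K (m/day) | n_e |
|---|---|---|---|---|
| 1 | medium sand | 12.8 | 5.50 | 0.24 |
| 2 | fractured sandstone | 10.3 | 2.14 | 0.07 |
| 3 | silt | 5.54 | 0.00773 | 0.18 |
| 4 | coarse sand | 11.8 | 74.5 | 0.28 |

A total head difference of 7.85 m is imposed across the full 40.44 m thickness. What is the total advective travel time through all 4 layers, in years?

With flow normal to the layers, continuity requires the same specific discharge q through every layer.
Σ(b_i/K_i) = 12.8/5.50 + 10.3/2.14 + 5.54/0.00773 + 11.8/74.5 = 724.0 d.
q = Δh / Σ(b_i/K_i) = 7.85 / 724.0 = 0.01084 m/day.
In each layer the seepage velocity is v_i = q/n_i, so the layer transit time is t_i = b_i·n_i / q:
  layer 1 (medium sand): t_1 = 12.8 × 0.24 / 0.01084 = 283.3 d
  layer 2 (fractured sandstone): t_2 = 10.3 × 0.07 / 0.01084 = 66.50 d
  layer 3 (silt): t_3 = 5.54 × 0.18 / 0.01084 = 91.97 d
  layer 4 (coarse sand): t_4 = 11.8 × 0.28 / 0.01084 = 304.7 d
Total t = Σ t_i = 746.5 days = 2.044 years.

2.04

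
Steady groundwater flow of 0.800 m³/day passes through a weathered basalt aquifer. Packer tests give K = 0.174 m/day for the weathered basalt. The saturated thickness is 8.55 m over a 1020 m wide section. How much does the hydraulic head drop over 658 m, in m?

Cross-sectional area A = 1020 × 8.55 = 8721 m².
From Q = K·A·i, i = Q / (K·A) = 0.800 / (0.1740 × 8721) = 0.0005272.
Head loss Δh = i · L = 0.0005272 × 658 = 0.3469 m.

0.347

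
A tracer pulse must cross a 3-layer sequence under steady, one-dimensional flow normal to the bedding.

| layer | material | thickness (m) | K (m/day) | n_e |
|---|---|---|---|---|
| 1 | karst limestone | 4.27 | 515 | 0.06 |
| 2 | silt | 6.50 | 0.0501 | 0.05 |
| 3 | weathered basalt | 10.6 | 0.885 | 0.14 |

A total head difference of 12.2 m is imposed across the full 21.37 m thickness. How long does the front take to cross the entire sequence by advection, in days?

24.0

With flow normal to the layers, continuity requires the same specific discharge q through every layer.
Σ(b_i/K_i) = 4.27/515 + 6.50/0.0501 + 10.6/0.885 = 141.7 d.
q = Δh / Σ(b_i/K_i) = 12.2 / 141.7 = 0.08608 m/day.
In each layer the seepage velocity is v_i = q/n_i, so the layer transit time is t_i = b_i·n_i / q:
  layer 1 (karst limestone): t_1 = 4.27 × 0.06 / 0.08608 = 2.976 d
  layer 2 (silt): t_2 = 6.50 × 0.05 / 0.08608 = 3.775 d
  layer 3 (weathered basalt): t_3 = 10.6 × 0.14 / 0.08608 = 17.24 d
Total t = Σ t_i = 23.99 days.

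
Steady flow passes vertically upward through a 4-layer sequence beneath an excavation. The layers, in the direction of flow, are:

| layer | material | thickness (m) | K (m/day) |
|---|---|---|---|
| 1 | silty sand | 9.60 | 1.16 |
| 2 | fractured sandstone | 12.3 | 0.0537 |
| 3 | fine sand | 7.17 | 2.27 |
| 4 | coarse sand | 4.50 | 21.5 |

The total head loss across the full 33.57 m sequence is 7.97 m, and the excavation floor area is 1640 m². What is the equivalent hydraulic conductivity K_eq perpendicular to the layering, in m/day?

0.139

Flow is perpendicular to layering, so the layers act in series and the equivalent K is the thickness-weighted harmonic mean.
Total thickness L = 9.60 + 12.3 + 7.17 + 4.50 = 33.57 m.
Σ(b_i/K_i) = 9.60/1.16 + 12.3/0.0537 + 7.17/2.27 + 4.50/21.5 = 240.7 d.
K_eq = L / Σ(b_i/K_i) = 33.57 / 240.7 = 0.1395 m/day.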